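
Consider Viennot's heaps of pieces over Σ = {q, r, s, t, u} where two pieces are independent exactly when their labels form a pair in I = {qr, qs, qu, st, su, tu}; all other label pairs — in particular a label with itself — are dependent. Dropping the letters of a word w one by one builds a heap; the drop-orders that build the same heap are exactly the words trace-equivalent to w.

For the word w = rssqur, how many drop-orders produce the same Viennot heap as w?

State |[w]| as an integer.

#0=r has no predecessor
#1=s depends on [0:r]
#2=s depends on [1:s]
#3=q has no predecessor
#4=u depends on [0:r]
#5=r depends on [2:s, 4:u]
sources: [0:r, 3:q]
N(rest) = Σ N(rest − s) over sources s of rest; N(one piece) = 1:
  size 1 → [3]=1  [5]=1
  size 2 → [2,5]=1  [3,5]=2  [4,5]=1
  size 3 → [1,2,5]=1  [2,3,5]=3  [2,4,5]=2  [3,4,5]=3
  size 4 → [1,2,3,5]=4  [1,2,4,5]=3  [2,3,4,5]=8
  first=0(r) contributes 15
  first=3(q) contributes 3
|[w]| = 18

18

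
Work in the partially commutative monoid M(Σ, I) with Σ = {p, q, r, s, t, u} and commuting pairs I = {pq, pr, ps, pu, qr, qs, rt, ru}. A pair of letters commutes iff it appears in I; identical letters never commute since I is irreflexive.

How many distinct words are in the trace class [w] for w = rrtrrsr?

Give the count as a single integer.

0(r) covers ∅
1(r) covers 0:r
2(t) covers ∅
3(r) covers 1:r
4(r) covers 3:r
5(s) covers 2:t, 4:r
6(r) covers 5:s
floor of heap: 0:r, 2:t
completions by unplaced set U, small U first (add the entries for U minus each lowest piece of U):
  |U|=1: {6}:1
  |U|=2: {5,6}:1
  |U|=3: {2,5,6}:1  {4,5,6}:1
  |U|=4: {2,4,5,6}:2  {3,4,5,6}:1
  |U|=5: {1,3,4,5,6}:1  {2,3,4,5,6}:3
  start at 0(r): 4
  start at 2(t): 1
sum over floor = 5

5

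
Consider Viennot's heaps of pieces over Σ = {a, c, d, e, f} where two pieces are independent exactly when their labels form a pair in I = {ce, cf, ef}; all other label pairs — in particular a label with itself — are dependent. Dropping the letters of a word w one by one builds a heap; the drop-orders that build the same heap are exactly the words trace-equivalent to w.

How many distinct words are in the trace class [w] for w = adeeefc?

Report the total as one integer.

0(a) covers ∅
1(d) covers 0:a
2(e) covers 1:d
3(e) covers 2:e
4(e) covers 3:e
5(f) covers 1:d
6(c) covers 1:d
floor of heap: 0:a
completions by unplaced set U, small U first (add the entries for U minus each lowest piece of U):
  |U|=1: {4}:1  {5}:1  {6}:1
  |U|=2: {3,4}:1  {4,5}:2  {4,6}:2  {5,6}:2
  |U|=3: {2,3,4}:1  {3,4,5}:3  {3,4,6}:3  {4,5,6}:6
  |U|=4: {2,3,4,5}:4  {2,3,4,6}:4  {3,4,5,6}:12
  |U|=5: {2,3,4,5,6}:20
  start at 0(a): 20

20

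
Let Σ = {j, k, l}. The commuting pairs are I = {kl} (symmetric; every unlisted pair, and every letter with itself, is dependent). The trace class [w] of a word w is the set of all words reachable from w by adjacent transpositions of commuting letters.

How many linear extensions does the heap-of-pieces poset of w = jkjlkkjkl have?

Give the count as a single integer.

#0=j has no predecessor
#1=k depends on [0:j]
#2=j depends on [1:k]
#3=l depends on [2:j]
#4=k depends on [2:j]
#5=k depends on [4:k]
#6=j depends on [3:l, 5:k]
#7=k depends on [6:j]
#8=l depends on [6:j]
sources: [0:j]
N(rest) = Σ N(rest − s) over sources s of rest; N(one piece) = 1:
  size 1 → [7]=1  [8]=1
  size 2 → [7,8]=2
  size 3 → [6,7,8]=2
  size 4 → [3,6,7,8]=2  [5,6,7,8]=2
  size 5 → [3,5,6,7,8]=4  [4,5,6,7,8]=2
  size 6 → [3,4,5,6,7,8]=6
  size 7 → [2,3,4,5,6,7,8]=6
  first=0(j) contributes 6

6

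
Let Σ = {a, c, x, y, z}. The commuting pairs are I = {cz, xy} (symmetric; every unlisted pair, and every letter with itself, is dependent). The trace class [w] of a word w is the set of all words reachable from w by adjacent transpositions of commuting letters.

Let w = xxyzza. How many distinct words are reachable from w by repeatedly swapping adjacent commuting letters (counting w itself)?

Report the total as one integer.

3

piece 0:x — minimal
piece 1:x rests on {0:x}
piece 2:y — minimal
piece 3:z rests on {1:x, 2:y}
piece 4:z rests on {3:z}
piece 5:a rests on {4:z}
minimal pieces: {0:x, 2:y}
ways to finish when only these pieces remain (= sum over removing one remaining piece with nothing left below it):
  1 left: {5}→1
  2 left: {4,5}→1
  3 left: {3,4,5}→1
  4 left: {1,3,4,5}→1  {2,3,4,5}→1
  placing 0:x first → 2 extensions
  placing 2:y first → 1 extensions
total linear extensions = 3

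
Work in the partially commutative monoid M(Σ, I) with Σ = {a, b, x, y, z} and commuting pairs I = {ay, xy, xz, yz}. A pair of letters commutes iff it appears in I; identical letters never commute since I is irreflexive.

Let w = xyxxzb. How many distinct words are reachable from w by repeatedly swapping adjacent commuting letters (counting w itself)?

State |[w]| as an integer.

20

0(x) covers ∅
1(y) covers ∅
2(x) covers 0:x
3(x) covers 2:x
4(z) covers ∅
5(b) covers 1:y, 3:x, 4:z
floor of heap: 0:x, 1:y, 4:z
completions by unplaced set U, small U first (add the entries for U minus each lowest piece of U):
  |U|=1: {5}:1
  |U|=2: {1,5}:1  {3,5}:1  {4,5}:1
  |U|=3: {1,3,5}:2  {1,4,5}:2  {2,3,5}:1  {3,4,5}:2
  |U|=4: {0,2,3,5}:1  {1,2,3,5}:3  {1,3,4,5}:6  {2,3,4,5}:3
  start at 0(x): 12
  start at 1(y): 4
  start at 4(z): 4
sum over floor = 20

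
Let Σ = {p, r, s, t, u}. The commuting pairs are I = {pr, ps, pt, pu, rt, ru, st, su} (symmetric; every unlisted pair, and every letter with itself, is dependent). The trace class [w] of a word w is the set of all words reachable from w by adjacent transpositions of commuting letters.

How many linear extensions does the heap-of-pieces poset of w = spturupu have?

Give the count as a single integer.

420

piece 0:s — minimal
piece 1:p — minimal
piece 2:t — minimal
piece 3:u rests on {2:t}
piece 4:r rests on {0:s}
piece 5:u rests on {3:u}
piece 6:p rests on {1:p}
piece 7:u rests on {5:u}
minimal pieces: {0:s, 1:p, 2:t}
ways to finish when only these pieces remain (= sum over removing one remaining piece with nothing left below it):
  1 left: {4}→1  {6}→1  {7}→1
  2 left: {0,4}→1  {1,6}→1  {4,6}→2  {4,7}→2  {5,7}→1  {6,7}→2
  3 left: {0,4,6}→3  {0,4,7}→3  {1,4,6}→3  {1,6,7}→3  {3,5,7}→1  {4,5,7}→3  {4,6,7}→6  {5,6,7}→3
  4 left: {0,1,4,6}→6  {0,4,5,7}→6  {0,4,6,7}→12  {1,4,6,7}→12  {1,5,6,7}→6  {2,3,5,7}→1  {3,4,5,7}→4  {3,5,6,7}→4  {4,5,6,7}→12
  5 left: {0,1,4,6,7}→30  {0,3,4,5,7}→10  {0,4,5,6,7}→30  {1,3,5,6,7}→10  {1,4,5,6,7}→30  {2,3,4,5,7}→5  {2,3,5,6,7}→5  {3,4,5,6,7}→20
  6 left: {0,1,4,5,6,7}→90  {0,2,3,4,5,7}→15  {0,3,4,5,6,7}→60  {1,2,3,5,6,7}→15  {1,3,4,5,6,7}→60  {2,3,4,5,6,7}→30
  placing 0:s first → 105 extensions
  placing 1:p first → 105 extensions
  placing 2:t first → 210 extensions
total linear extensions = 420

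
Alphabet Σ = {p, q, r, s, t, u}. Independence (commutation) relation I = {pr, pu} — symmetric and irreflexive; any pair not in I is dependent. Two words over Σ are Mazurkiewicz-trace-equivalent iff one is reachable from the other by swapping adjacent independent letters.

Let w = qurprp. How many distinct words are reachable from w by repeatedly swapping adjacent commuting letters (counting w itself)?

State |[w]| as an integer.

10

#0=q has no predecessor
#1=u depends on [0:q]
#2=r depends on [1:u]
#3=p depends on [0:q]
#4=r depends on [2:r]
#5=p depends on [3:p]
sources: [0:q]
N(rest) = Σ N(rest − s) over sources s of rest; N(one piece) = 1:
  size 1 → [4]=1  [5]=1
  size 2 → [2,4]=1  [3,5]=1  [4,5]=2
  size 3 → [1,2,4]=1  [2,4,5]=3  [3,4,5]=3
  size 4 → [1,2,4,5]=4  [2,3,4,5]=6
  first=0(q) contributes 10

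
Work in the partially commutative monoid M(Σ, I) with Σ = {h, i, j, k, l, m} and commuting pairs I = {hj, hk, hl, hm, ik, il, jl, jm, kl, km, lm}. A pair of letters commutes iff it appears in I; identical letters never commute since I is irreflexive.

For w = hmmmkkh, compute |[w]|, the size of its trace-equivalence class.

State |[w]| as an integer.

0(h) covers ∅
1(m) covers ∅
2(m) covers 1:m
3(m) covers 2:m
4(k) covers ∅
5(k) covers 4:k
6(h) covers 0:h
floor of heap: 0:h, 1:m, 4:k
completions by unplaced set U, small U first (add the entries for U minus each lowest piece of U):
  |U|=1: {3}:1  {5}:1  {6}:1
  |U|=2: {0,6}:1  {2,3}:1  {3,5}:2  {3,6}:2  {4,5}:1  {5,6}:2
  |U|=3: {0,3,6}:3  {0,5,6}:3  {1,2,3}:1  {2,3,5}:3  {2,3,6}:3  {3,4,5}:3  {3,5,6}:6  {4,5,6}:3
  |U|=4: {0,2,3,6}:6  {0,3,5,6}:12  {0,4,5,6}:6  {1,2,3,5}:4  {1,2,3,6}:4  {2,3,4,5}:6  {2,3,5,6}:12  {3,4,5,6}:12
  |U|=5: {0,1,2,3,6}:10  {0,2,3,5,6}:30  {0,3,4,5,6}:30  {1,2,3,4,5}:10  {1,2,3,5,6}:20  {2,3,4,5,6}:30
  start at 0(h): 60
  start at 1(m): 90
  start at 4(k): 60
sum over floor = 210

210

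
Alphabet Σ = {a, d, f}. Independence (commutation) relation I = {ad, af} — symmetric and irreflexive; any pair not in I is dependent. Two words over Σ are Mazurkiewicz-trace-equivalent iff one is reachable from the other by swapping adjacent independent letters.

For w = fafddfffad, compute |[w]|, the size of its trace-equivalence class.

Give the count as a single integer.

drop 0:f onto floor
drop 1:a onto floor
drop 2:f onto {0:f}
drop 3:d onto {2:f}
drop 4:d onto {3:d}
drop 5:f onto {4:d}
drop 6:f onto {5:f}
drop 7:f onto {6:f}
drop 8:a onto {1:a}
drop 9:d onto {7:f}
ground layer = {0:f, 1:a}
drop-orders for the pieces not yet dropped (sum over which currently-grounded one goes next):
  1 to go: {8} 1  {9} 1
  2 to go: {1,8} 1  {7,9} 1  {8,9} 2
  3 to go: {1,8,9} 3  {6,7,9} 1  {7,8,9} 3
  4 to go: {1,7,8,9} 6  {5,6,7,9} 1  {6,7,8,9} 4
  5 to go: {1,6,7,8,9} 10  {4,5,6,7,9} 1  {5,6,7,8,9} 5
  6 to go: {1,5,6,7,8,9} 15  {3,4,5,6,7,9} 1  {4,5,6,7,8,9} 6
  7 to go: {1,4,5,6,7,8,9} 21  {2,3,4,5,6,7,9} 1  {3,4,5,6,7,8,9} 7
  8 to go: {0,2,3,4,5,6,7,9} 1  {1,3,4,5,6,7,8,9} 28  {2,3,4,5,6,7,8,9} 8
  if 0:f drops first: 36 orders
  if 1:a drops first: 9 orders
heap linearizations: 45

45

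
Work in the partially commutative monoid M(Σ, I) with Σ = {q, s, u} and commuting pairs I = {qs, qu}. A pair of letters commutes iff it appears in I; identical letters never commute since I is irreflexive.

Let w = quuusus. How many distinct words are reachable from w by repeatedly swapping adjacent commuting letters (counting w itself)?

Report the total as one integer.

piece 0:q — minimal
piece 1:u — minimal
piece 2:u rests on {1:u}
piece 3:u rests on {2:u}
piece 4:s rests on {3:u}
piece 5:u rests on {4:s}
piece 6:s rests on {5:u}
minimal pieces: {0:q, 1:u}
ways to finish when only these pieces remain (= sum over removing one remaining piece with nothing left below it):
  1 left: {0}→1  {6}→1
  2 left: {0,6}→2  {5,6}→1
  3 left: {0,5,6}→3  {4,5,6}→1
  4 left: {0,4,5,6}→4  {3,4,5,6}→1
  5 left: {0,3,4,5,6}→5  {2,3,4,5,6}→1
  placing 0:q first → 1 extensions
  placing 1:u first → 6 extensions
total linear extensions = 7

7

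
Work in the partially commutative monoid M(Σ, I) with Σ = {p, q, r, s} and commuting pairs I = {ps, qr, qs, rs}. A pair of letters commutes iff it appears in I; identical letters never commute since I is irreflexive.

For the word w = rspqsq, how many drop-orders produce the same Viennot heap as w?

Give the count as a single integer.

0(r) covers ∅
1(s) covers ∅
2(p) covers 0:r
3(q) covers 2:p
4(s) covers 1:s
5(q) covers 3:q
floor of heap: 0:r, 1:s
completions by unplaced set U, small U first (add the entries for U minus each lowest piece of U):
  |U|=1: {4}:1  {5}:1
  |U|=2: {1,4}:1  {3,5}:1  {4,5}:2
  |U|=3: {1,4,5}:3  {2,3,5}:1  {3,4,5}:3
  |U|=4: {0,2,3,5}:1  {1,3,4,5}:6  {2,3,4,5}:4
  start at 0(r): 10
  start at 1(s): 5
sum over floor = 15

15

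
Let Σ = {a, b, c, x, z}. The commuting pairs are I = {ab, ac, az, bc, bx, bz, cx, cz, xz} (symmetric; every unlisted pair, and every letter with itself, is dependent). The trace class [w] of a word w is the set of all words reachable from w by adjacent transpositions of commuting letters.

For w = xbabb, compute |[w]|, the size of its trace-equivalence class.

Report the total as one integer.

drop 0:x onto floor
drop 1:b onto floor
drop 2:a onto {0:x}
drop 3:b onto {1:b}
drop 4:b onto {3:b}
ground layer = {0:x, 1:b}
drop-orders for the pieces not yet dropped (sum over which currently-grounded one goes next):
  1 to go: {2} 1  {4} 1
  2 to go: {0,2} 1  {2,4} 2  {3,4} 1
  3 to go: {0,2,4} 3  {1,3,4} 1  {2,3,4} 3
  if 0:x drops first: 4 orders
  if 1:b drops first: 6 orders
heap linearizations: 10

10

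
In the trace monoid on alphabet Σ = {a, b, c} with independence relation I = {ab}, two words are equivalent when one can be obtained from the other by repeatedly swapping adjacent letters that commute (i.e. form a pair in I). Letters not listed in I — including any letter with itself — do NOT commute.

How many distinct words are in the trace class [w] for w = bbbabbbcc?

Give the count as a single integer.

7

#0=b has no predecessor
#1=b depends on [0:b]
#2=b depends on [1:b]
#3=a has no predecessor
#4=b depends on [2:b]
#5=b depends on [4:b]
#6=b depends on [5:b]
#7=c depends on [3:a, 6:b]
#8=c depends on [7:c]
sources: [0:b, 3:a]
N(rest) = Σ N(rest − s) over sources s of rest; N(one piece) = 1:
  size 1 → [8]=1
  size 2 → [7,8]=1
  size 3 → [3,7,8]=1  [6,7,8]=1
  size 4 → [3,6,7,8]=2  [5,6,7,8]=1
  size 5 → [3,5,6,7,8]=3  [4,5,6,7,8]=1
  size 6 → [2,4,5,6,7,8]=1  [3,4,5,6,7,8]=4
  size 7 → [1,2,4,5,6,7,8]=1  [2,3,4,5,6,7,8]=5
  first=0(b) contributes 6
  first=3(a) contributes 1
|[w]| = 7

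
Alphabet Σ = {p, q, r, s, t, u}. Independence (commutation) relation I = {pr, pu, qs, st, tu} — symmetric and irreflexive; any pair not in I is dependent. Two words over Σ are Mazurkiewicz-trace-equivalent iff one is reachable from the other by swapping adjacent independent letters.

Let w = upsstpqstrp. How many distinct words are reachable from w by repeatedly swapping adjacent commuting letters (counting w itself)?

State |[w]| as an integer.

42

drop 0:u onto floor
drop 1:p onto floor
drop 2:s onto {0:u, 1:p}
drop 3:s onto {2:s}
drop 4:t onto {1:p}
drop 5:p onto {3:s, 4:t}
drop 6:q onto {5:p}
drop 7:s onto {5:p}
drop 8:t onto {6:q}
drop 9:r onto {7:s, 8:t}
drop 10:p onto {7:s, 8:t}
ground layer = {0:u, 1:p}
drop-orders for the pieces not yet dropped (sum over which currently-grounded one goes next):
  1 to go: {9} 1  {10} 1
  2 to go: {9,10} 2
  3 to go: {7,9,10} 2  {8,9,10} 2
  4 to go: {6,8,9,10} 2  {7,8,9,10} 4
  5 to go: {6,7,8,9,10} 6
  6 to go: {5,6,7,8,9,10} 6
  7 to go: {3,5,6,7,8,9,10} 6  {4,5,6,7,8,9,10} 6
  8 to go: {2,3,5,6,7,8,9,10} 6  {3,4,5,6,7,8,9,10} 12
  9 to go: {0,2,3,5,6,7,8,9,10} 6  {2,3,4,5,6,7,8,9,10} 18
  if 0:u drops first: 18 orders
  if 1:p drops first: 24 orders
heap linearizations: 42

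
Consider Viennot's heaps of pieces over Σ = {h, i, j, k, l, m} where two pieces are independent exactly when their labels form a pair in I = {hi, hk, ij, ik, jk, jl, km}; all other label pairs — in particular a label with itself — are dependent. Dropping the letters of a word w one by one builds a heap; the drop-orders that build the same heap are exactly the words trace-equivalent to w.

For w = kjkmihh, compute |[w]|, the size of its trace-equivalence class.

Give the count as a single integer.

piece 0:k — minimal
piece 1:j — minimal
piece 2:k rests on {0:k}
piece 3:m rests on {1:j}
piece 4:i rests on {3:m}
piece 5:h rests on {3:m}
piece 6:h rests on {5:h}
minimal pieces: {0:k, 1:j}
ways to finish when only these pieces remain (= sum over removing one remaining piece with nothing left below it):
  1 left: {2}→1  {4}→1  {6}→1
  2 left: {0,2}→1  {2,4}→2  {2,6}→2  {4,6}→2  {5,6}→1
  3 left: {0,2,4}→3  {0,2,6}→3  {2,4,6}→6  {2,5,6}→3  {4,5,6}→3
  4 left: {0,2,4,6}→12  {0,2,5,6}→6  {2,4,5,6}→12  {3,4,5,6}→3
  5 left: {0,2,4,5,6}→30  {1,3,4,5,6}→3  {2,3,4,5,6}→15
  placing 0:k first → 18 extensions
  placing 1:j first → 45 extensions
total linear extensions = 63

63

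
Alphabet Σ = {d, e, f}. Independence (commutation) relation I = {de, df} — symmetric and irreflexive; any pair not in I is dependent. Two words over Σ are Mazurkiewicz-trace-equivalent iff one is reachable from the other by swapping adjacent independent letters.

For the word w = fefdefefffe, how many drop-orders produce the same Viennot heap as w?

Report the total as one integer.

#0=f has no predecessor
#1=e depends on [0:f]
#2=f depends on [1:e]
#3=d has no predecessor
#4=e depends on [2:f]
#5=f depends on [4:e]
#6=e depends on [5:f]
#7=f depends on [6:e]
#8=f depends on [7:f]
#9=f depends on [8:f]
#10=e depends on [9:f]
sources: [0:f, 3:d]
N(rest) = Σ N(rest − s) over sources s of rest; N(one piece) = 1:
  size 1 → [3]=1  [10]=1
  size 2 → [3,10]=2  [9,10]=1
  size 3 → [3,9,10]=3  [8,9,10]=1
  size 4 → [3,8,9,10]=4  [7,8,9,10]=1
  size 5 → [3,7,8,9,10]=5  [6,7,8,9,10]=1
  size 6 → [3,6,7,8,9,10]=6  [5,6,7,8,9,10]=1
  size 7 → [3,5,6,7,8,9,10]=7  [4,5,6,7,8,9,10]=1
  size 8 → [2,4,5,6,7,8,9,10]=1  [3,4,5,6,7,8,9,10]=8
  size 9 → [1,2,4,5,6,7,8,9,10]=1  [2,3,4,5,6,7,8,9,10]=9
  first=0(f) contributes 10
  first=3(d) contributes 1
|[w]| = 11

11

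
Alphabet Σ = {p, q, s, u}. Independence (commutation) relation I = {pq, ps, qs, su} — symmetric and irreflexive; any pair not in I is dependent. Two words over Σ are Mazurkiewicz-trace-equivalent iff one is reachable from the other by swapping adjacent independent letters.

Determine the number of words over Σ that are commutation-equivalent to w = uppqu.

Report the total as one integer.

3

piece 0:u — minimal
piece 1:p rests on {0:u}
piece 2:p rests on {1:p}
piece 3:q rests on {0:u}
piece 4:u rests on {2:p, 3:q}
minimal pieces: {0:u}
ways to finish when only these pieces remain (= sum over removing one remaining piece with nothing left below it):
  1 left: {4}→1
  2 left: {2,4}→1  {3,4}→1
  3 left: {1,2,4}→1  {2,3,4}→2
  placing 0:u first → 3 extensions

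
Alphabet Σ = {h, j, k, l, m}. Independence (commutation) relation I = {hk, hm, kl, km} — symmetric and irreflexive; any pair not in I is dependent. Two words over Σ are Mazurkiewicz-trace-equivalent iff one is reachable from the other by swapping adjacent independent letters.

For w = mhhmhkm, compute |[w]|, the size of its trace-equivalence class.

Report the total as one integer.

140

piece 0:m — minimal
piece 1:h — minimal
piece 2:h rests on {1:h}
piece 3:m rests on {0:m}
piece 4:h rests on {2:h}
piece 5:k — minimal
piece 6:m rests on {3:m}
minimal pieces: {0:m, 1:h, 5:k}
ways to finish when only these pieces remain (= sum over removing one remaining piece with nothing left below it):
  1 left: {4}→1  {5}→1  {6}→1
  2 left: {2,4}→1  {3,6}→1  {4,5}→2  {4,6}→2  {5,6}→2
  3 left: {0,3,6}→1  {1,2,4}→1  {2,4,5}→3  {2,4,6}→3  {3,4,6}→3  {3,5,6}→3  {4,5,6}→6
  4 left: {0,3,4,6}→4  {0,3,5,6}→4  {1,2,4,5}→4  {1,2,4,6}→4  {2,3,4,6}→6  {2,4,5,6}→12  {3,4,5,6}→12
  5 left: {0,2,3,4,6}→10  {0,3,4,5,6}→20  {1,2,3,4,6}→10  {1,2,4,5,6}→20  {2,3,4,5,6}→30
  placing 0:m first → 60 extensions
  placing 1:h first → 60 extensions
  placing 5:k first → 20 extensions
total linear extensions = 140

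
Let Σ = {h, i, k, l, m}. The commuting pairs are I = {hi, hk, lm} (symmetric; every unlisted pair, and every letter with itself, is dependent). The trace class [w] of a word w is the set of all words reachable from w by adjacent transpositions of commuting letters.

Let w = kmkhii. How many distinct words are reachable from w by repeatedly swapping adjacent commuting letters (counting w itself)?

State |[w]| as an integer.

#0=k has no predecessor
#1=m depends on [0:k]
#2=k depends on [1:m]
#3=h depends on [1:m]
#4=i depends on [2:k]
#5=i depends on [4:i]
sources: [0:k]
N(rest) = Σ N(rest − s) over sources s of rest; N(one piece) = 1:
  size 1 → [3]=1  [5]=1
  size 2 → [3,5]=2  [4,5]=1
  size 3 → [2,4,5]=1  [3,4,5]=3
  size 4 → [2,3,4,5]=4
  first=0(k) contributes 4

4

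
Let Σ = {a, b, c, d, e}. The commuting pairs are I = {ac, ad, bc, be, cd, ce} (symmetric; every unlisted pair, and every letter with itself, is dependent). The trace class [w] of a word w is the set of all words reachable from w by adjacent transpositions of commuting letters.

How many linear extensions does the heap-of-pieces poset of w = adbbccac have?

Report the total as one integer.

112

piece 0:a — minimal
piece 1:d — minimal
piece 2:b rests on {0:a, 1:d}
piece 3:b rests on {2:b}
piece 4:c — minimal
piece 5:c rests on {4:c}
piece 6:a rests on {3:b}
piece 7:c rests on {5:c}
minimal pieces: {0:a, 1:d, 4:c}
ways to finish when only these pieces remain (= sum over removing one remaining piece with nothing left below it):
  1 left: {6}→1  {7}→1
  2 left: {3,6}→1  {5,7}→1  {6,7}→2
  3 left: {2,3,6}→1  {3,6,7}→3  {4,5,7}→1  {5,6,7}→3
  4 left: {0,2,3,6}→1  {1,2,3,6}→1  {2,3,6,7}→4  {3,5,6,7}→6  {4,5,6,7}→4
  5 left: {0,1,2,3,6}→2  {0,2,3,6,7}→5  {1,2,3,6,7}→5  {2,3,5,6,7}→10  {3,4,5,6,7}→10
  6 left: {0,1,2,3,6,7}→12  {0,2,3,5,6,7}→15  {1,2,3,5,6,7}→15  {2,3,4,5,6,7}→20
  placing 0:a first → 35 extensions
  placing 1:d first → 35 extensions
  placing 4:c first → 42 extensions
total linear extensions = 112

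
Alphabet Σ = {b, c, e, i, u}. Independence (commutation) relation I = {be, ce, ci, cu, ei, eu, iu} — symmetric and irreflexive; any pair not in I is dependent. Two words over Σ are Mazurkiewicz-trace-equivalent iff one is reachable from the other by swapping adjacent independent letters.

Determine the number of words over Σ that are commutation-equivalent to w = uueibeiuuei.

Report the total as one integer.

piece 0:u — minimal
piece 1:u rests on {0:u}
piece 2:e — minimal
piece 3:i — minimal
piece 4:b rests on {1:u, 3:i}
piece 5:e rests on {2:e}
piece 6:i rests on {4:b}
piece 7:u rests on {4:b}
piece 8:u rests on {7:u}
piece 9:e rests on {5:e}
piece 10:i rests on {6:i}
minimal pieces: {0:u, 2:e, 3:i}
ways to finish when only these pieces remain (= sum over removing one remaining piece with nothing left below it):
  1 left: {8}→1  {9}→1  {10}→1
  2 left: {5,9}→1  {6,10}→1  {7,8}→1  {8,9}→2  {8,10}→2  {9,10}→2
  3 left: {2,5,9}→1  {5,8,9}→3  {5,9,10}→3  {6,8,10}→3  {6,9,10}→3  {7,8,9}→3  {7,8,10}→3  {8,9,10}→6
  4 left: {2,5,8,9}→4  {2,5,9,10}→4  {5,6,9,10}→6  {5,7,8,9}→6  {5,8,9,10}→12  {6,7,8,10}→6  {6,8,9,10}→12  {7,8,9,10}→12
  5 left: {2,5,6,9,10}→10  {2,5,7,8,9}→10  {2,5,8,9,10}→20  {4,6,7,8,10}→6  {5,6,8,9,10}→30  {5,7,8,9,10}→30  {6,7,8,9,10}→30
  6 left: {1,4,6,7,8,10}→6  {2,5,6,8,9,10}→60  {2,5,7,8,9,10}→60  {3,4,6,7,8,10}→6  {4,6,7,8,9,10}→36  {5,6,7,8,9,10}→90
  7 left: {0,1,4,6,7,8,10}→6  {1,3,4,6,7,8,10}→12  {1,4,6,7,8,9,10}→42  {2,5,6,7,8,9,10}→210  {3,4,6,7,8,9,10}→42  {4,5,6,7,8,9,10}→126
  8 left: {0,1,3,4,6,7,8,10}→18  {0,1,4,6,7,8,9,10}→48  {1,3,4,6,7,8,9,10}→96  {1,4,5,6,7,8,9,10}→168  {2,4,5,6,7,8,9,10}→336  {3,4,5,6,7,8,9,10}→168
  9 left: {0,1,3,4,6,7,8,9,10}→162  {0,1,4,5,6,7,8,9,10}→216  {1,2,4,5,6,7,8,9,10}→504  {1,3,4,5,6,7,8,9,10}→432  {2,3,4,5,6,7,8,9,10}→504
  placing 0:u first → 1440 extensions
  placing 2:e first → 810 extensions
  placing 3:i first → 720 extensions
total linear extensions = 2970

2970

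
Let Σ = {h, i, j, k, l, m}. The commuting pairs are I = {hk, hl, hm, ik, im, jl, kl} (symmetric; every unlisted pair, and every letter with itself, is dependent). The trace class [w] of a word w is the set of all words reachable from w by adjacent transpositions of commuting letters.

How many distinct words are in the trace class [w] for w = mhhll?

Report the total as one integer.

#0=m has no predecessor
#1=h has no predecessor
#2=h depends on [1:h]
#3=l depends on [0:m]
#4=l depends on [3:l]
sources: [0:m, 1:h]
N(rest) = Σ N(rest − s) over sources s of rest; N(one piece) = 1:
  size 1 → [2]=1  [4]=1
  size 2 → [1,2]=1  [2,4]=2  [3,4]=1
  size 3 → [0,3,4]=1  [1,2,4]=3  [2,3,4]=3
  first=0(m) contributes 6
  first=1(h) contributes 4
|[w]| = 10

10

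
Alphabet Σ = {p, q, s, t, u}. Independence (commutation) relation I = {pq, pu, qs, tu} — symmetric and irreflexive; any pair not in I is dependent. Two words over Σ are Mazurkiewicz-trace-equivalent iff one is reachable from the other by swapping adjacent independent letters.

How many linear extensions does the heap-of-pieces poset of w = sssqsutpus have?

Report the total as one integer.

30

drop 0:s onto floor
drop 1:s onto {0:s}
drop 2:s onto {1:s}
drop 3:q onto floor
drop 4:s onto {2:s}
drop 5:u onto {3:q, 4:s}
drop 6:t onto {3:q, 4:s}
drop 7:p onto {6:t}
drop 8:u onto {5:u}
drop 9:s onto {7:p, 8:u}
ground layer = {0:s, 3:q}
drop-orders for the pieces not yet dropped (sum over which currently-grounded one goes next):
  1 to go: {9} 1
  2 to go: {7,9} 1  {8,9} 1
  3 to go: {5,8,9} 1  {6,7,9} 1  {7,8,9} 2
  4 to go: {5,7,8,9} 3  {6,7,8,9} 3
  5 to go: {5,6,7,8,9} 6
  6 to go: {3,5,6,7,8,9} 6  {4,5,6,7,8,9} 6
  7 to go: {2,4,5,6,7,8,9} 6  {3,4,5,6,7,8,9} 12
  8 to go: {1,2,4,5,6,7,8,9} 6  {2,3,4,5,6,7,8,9} 18
  if 0:s drops first: 24 orders
  if 3:q drops first: 6 orders
heap linearizations: 30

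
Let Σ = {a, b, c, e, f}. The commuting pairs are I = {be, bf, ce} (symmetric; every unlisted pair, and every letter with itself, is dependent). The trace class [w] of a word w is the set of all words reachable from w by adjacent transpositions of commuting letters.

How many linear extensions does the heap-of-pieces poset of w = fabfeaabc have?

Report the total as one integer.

3

#0=f has no predecessor
#1=a depends on [0:f]
#2=b depends on [1:a]
#3=f depends on [1:a]
#4=e depends on [3:f]
#5=a depends on [2:b, 4:e]
#6=a depends on [5:a]
#7=b depends on [6:a]
#8=c depends on [7:b]
sources: [0:f]
N(rest) = Σ N(rest − s) over sources s of rest; N(one piece) = 1:
  size 1 → [8]=1
  size 2 → [7,8]=1
  size 3 → [6,7,8]=1
  size 4 → [5,6,7,8]=1
  size 5 → [2,5,6,7,8]=1  [4,5,6,7,8]=1
  size 6 → [2,4,5,6,7,8]=2  [3,4,5,6,7,8]=1
  size 7 → [2,3,4,5,6,7,8]=3
  first=0(f) contributes 3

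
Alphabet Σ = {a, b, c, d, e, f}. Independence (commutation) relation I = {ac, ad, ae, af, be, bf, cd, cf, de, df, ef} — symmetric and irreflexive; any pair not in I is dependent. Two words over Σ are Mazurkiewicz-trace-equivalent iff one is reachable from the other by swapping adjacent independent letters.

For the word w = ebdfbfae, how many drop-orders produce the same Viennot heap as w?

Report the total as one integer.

drop 0:e onto floor
drop 1:b onto floor
drop 2:d onto {1:b}
drop 3:f onto floor
drop 4:b onto {2:d}
drop 5:f onto {3:f}
drop 6:a onto {4:b}
drop 7:e onto {0:e}
ground layer = {0:e, 1:b, 3:f}
drop-orders for the pieces not yet dropped (sum over which currently-grounded one goes next):
  1 to go: {5} 1  {6} 1  {7} 1
  2 to go: {0,7} 1  {3,5} 1  {4,6} 1  {5,6} 2  {5,7} 2  {6,7} 2
  3 to go: {0,5,7} 3  {0,6,7} 3  {2,4,6} 1  {3,5,6} 3  {3,5,7} 3  {4,5,6} 3  {4,6,7} 3  {5,6,7} 6
  4 to go: {0,3,5,7} 6  {0,4,6,7} 6  {0,5,6,7} 12  {1,2,4,6} 1  {2,4,5,6} 4  {2,4,6,7} 4  {3,4,5,6} 6  {3,5,6,7} 12  {4,5,6,7} 12
  5 to go: {0,2,4,6,7} 10  {0,3,5,6,7} 30  {0,4,5,6,7} 30  {1,2,4,5,6} 5  {1,2,4,6,7} 5  {2,3,4,5,6} 10  {2,4,5,6,7} 20  {3,4,5,6,7} 30
  6 to go: {0,1,2,4,6,7} 15  {0,2,4,5,6,7} 60  {0,3,4,5,6,7} 90  {1,2,3,4,5,6} 15  {1,2,4,5,6,7} 30  {2,3,4,5,6,7} 60
  if 0:e drops first: 105 orders
  if 1:b drops first: 210 orders
  if 3:f drops first: 105 orders
heap linearizations: 420

420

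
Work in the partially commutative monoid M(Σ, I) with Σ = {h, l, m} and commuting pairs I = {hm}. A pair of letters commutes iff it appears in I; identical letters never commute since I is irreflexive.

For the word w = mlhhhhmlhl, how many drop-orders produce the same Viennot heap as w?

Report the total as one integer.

#0=m has no predecessor
#1=l depends on [0:m]
#2=h depends on [1:l]
#3=h depends on [2:h]
#4=h depends on [3:h]
#5=h depends on [4:h]
#6=m depends on [1:l]
#7=l depends on [5:h, 6:m]
#8=h depends on [7:l]
#9=l depends on [8:h]
sources: [0:m]
N(rest) = Σ N(rest − s) over sources s of rest; N(one piece) = 1:
  size 1 → [9]=1
  size 2 → [8,9]=1
  size 3 → [7,8,9]=1
  size 4 → [5,7,8,9]=1  [6,7,8,9]=1
  size 5 → [4,5,7,8,9]=1  [5,6,7,8,9]=2
  size 6 → [3,4,5,7,8,9]=1  [4,5,6,7,8,9]=3
  size 7 → [2,3,4,5,7,8,9]=1  [3,4,5,6,7,8,9]=4
  size 8 → [2,3,4,5,6,7,8,9]=5
  first=0(m) contributes 5

5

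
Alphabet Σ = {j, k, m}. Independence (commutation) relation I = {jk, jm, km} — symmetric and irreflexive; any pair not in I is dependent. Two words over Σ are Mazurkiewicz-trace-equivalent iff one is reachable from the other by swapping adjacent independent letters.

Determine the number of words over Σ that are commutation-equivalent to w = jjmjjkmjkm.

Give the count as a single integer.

piece 0:j — minimal
piece 1:j rests on {0:j}
piece 2:m — minimal
piece 3:j rests on {1:j}
piece 4:j rests on {3:j}
piece 5:k — minimal
piece 6:m rests on {2:m}
piece 7:j rests on {4:j}
piece 8:k rests on {5:k}
piece 9:m rests on {6:m}
minimal pieces: {0:j, 2:m, 5:k}
ways to finish when only these pieces remain (= sum over removing one remaining piece with nothing left below it):
  1 left: {7}→1  {8}→1  {9}→1
  2 left: {4,7}→1  {5,8}→1  {6,9}→1  {7,8}→2  {7,9}→2  {8,9}→2
  3 left: {2,6,9}→1  {3,4,7}→1  {4,7,8}→3  {4,7,9}→3  {5,7,8}→3  {5,8,9}→3  {6,7,9}→3  {6,8,9}→3  {7,8,9}→6
  4 left: {1,3,4,7}→1  {2,6,7,9}→4  {2,6,8,9}→4  {3,4,7,8}→4  {3,4,7,9}→4  {4,5,7,8}→6  {4,6,7,9}→6  {4,7,8,9}→12  {5,6,8,9}→6  {5,7,8,9}→12  {6,7,8,9}→12
  5 left: {0,1,3,4,7}→1  {1,3,4,7,8}→5  {1,3,4,7,9}→5  {2,4,6,7,9}→10  {2,5,6,8,9}→10  {2,6,7,8,9}→20  {3,4,5,7,8}→10  {3,4,6,7,9}→10  {3,4,7,8,9}→20  {4,5,7,8,9}→30  {4,6,7,8,9}→30  {5,6,7,8,9}→30
  6 left: {0,1,3,4,7,8}→6  {0,1,3,4,7,9}→6  {1,3,4,5,7,8}→15  {1,3,4,6,7,9}→15  {1,3,4,7,8,9}→30  {2,3,4,6,7,9}→20  {2,4,6,7,8,9}→60  {2,5,6,7,8,9}→60  {3,4,5,7,8,9}→60  {3,4,6,7,8,9}→60  {4,5,6,7,8,9}→90
  7 left: {0,1,3,4,5,7,8}→21  {0,1,3,4,6,7,9}→21  {0,1,3,4,7,8,9}→42  {1,2,3,4,6,7,9}→35  {1,3,4,5,7,8,9}→105  {1,3,4,6,7,8,9}→105  {2,3,4,6,7,8,9}→140  {2,4,5,6,7,8,9}→210  {3,4,5,6,7,8,9}→210
  8 left: {0,1,2,3,4,6,7,9}→56  {0,1,3,4,5,7,8,9}→168  {0,1,3,4,6,7,8,9}→168  {1,2,3,4,6,7,8,9}→280  {1,3,4,5,6,7,8,9}→420  {2,3,4,5,6,7,8,9}→560
  placing 0:j first → 1260 extensions
  placing 2:m first → 756 extensions
  placing 5:k first → 504 extensions
total linear extensions = 2520

2520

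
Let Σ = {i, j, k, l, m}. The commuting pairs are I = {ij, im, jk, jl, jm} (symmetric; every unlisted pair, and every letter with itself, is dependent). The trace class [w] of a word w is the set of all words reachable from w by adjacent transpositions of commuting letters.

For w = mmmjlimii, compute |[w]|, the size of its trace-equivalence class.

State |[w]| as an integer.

#0=m has no predecessor
#1=m depends on [0:m]
#2=m depends on [1:m]
#3=j has no predecessor
#4=l depends on [2:m]
#5=i depends on [4:l]
#6=m depends on [4:l]
#7=i depends on [5:i]
#8=i depends on [7:i]
sources: [0:m, 3:j]
N(rest) = Σ N(rest − s) over sources s of rest; N(one piece) = 1:
  size 1 → [3]=1  [6]=1  [8]=1
  size 2 → [3,6]=2  [3,8]=2  [6,8]=2  [7,8]=1
  size 3 → [3,6,8]=6  [3,7,8]=3  [5,7,8]=1  [6,7,8]=3
  size 4 → [3,5,7,8]=4  [3,6,7,8]=12  [5,6,7,8]=4
  size 5 → [3,5,6,7,8]=20  [4,5,6,7,8]=4
  size 6 → [2,4,5,6,7,8]=4  [3,4,5,6,7,8]=24
  size 7 → [1,2,4,5,6,7,8]=4  [2,3,4,5,6,7,8]=28
  first=0(m) contributes 32
  first=3(j) contributes 4
|[w]| = 36

36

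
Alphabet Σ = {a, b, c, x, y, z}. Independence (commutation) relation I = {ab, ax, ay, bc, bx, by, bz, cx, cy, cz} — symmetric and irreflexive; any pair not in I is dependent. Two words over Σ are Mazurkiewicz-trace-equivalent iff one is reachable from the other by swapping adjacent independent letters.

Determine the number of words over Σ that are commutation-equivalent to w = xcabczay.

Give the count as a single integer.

0(x) covers ∅
1(c) covers ∅
2(a) covers 1:c
3(b) covers ∅
4(c) covers 2:a
5(z) covers 0:x, 2:a
6(a) covers 4:c, 5:z
7(y) covers 5:z
floor of heap: 0:x, 1:c, 3:b
completions by unplaced set U, small U first (add the entries for U minus each lowest piece of U):
  |U|=1: {3}:1  {6}:1  {7}:1
  |U|=2: {3,6}:2  {3,7}:2  {4,6}:1  {6,7}:2
  |U|=3: {3,4,6}:3  {3,6,7}:6  {4,6,7}:3  {5,6,7}:2
  |U|=4: {0,5,6,7}:2  {3,4,6,7}:12  {3,5,6,7}:8  {4,5,6,7}:5
  |U|=5: {0,3,5,6,7}:10  {0,4,5,6,7}:7  {2,4,5,6,7}:5  {3,4,5,6,7}:25
  |U|=6: {0,2,4,5,6,7}:12  {0,3,4,5,6,7}:42  {1,2,4,5,6,7}:5  {2,3,4,5,6,7}:30
  start at 0(x): 35
  start at 1(c): 84
  start at 3(b): 17
sum over floor = 136

136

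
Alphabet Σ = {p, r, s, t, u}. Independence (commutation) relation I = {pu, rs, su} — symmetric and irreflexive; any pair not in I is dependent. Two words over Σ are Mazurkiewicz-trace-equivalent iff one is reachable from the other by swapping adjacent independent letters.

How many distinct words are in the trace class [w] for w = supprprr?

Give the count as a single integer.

#0=s has no predecessor
#1=u has no predecessor
#2=p depends on [0:s]
#3=p depends on [2:p]
#4=r depends on [1:u, 3:p]
#5=p depends on [4:r]
#6=r depends on [5:p]
#7=r depends on [6:r]
sources: [0:s, 1:u]
N(rest) = Σ N(rest − s) over sources s of rest; N(one piece) = 1:
  size 1 → [7]=1
  size 2 → [6,7]=1
  size 3 → [5,6,7]=1
  size 4 → [4,5,6,7]=1
  size 5 → [1,4,5,6,7]=1  [3,4,5,6,7]=1
  size 6 → [1,3,4,5,6,7]=2  [2,3,4,5,6,7]=1
  first=0(s) contributes 3
  first=1(u) contributes 1
|[w]| = 4

4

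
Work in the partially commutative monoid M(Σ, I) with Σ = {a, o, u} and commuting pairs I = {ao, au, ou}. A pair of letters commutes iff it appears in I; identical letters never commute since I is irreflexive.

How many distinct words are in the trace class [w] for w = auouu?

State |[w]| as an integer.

#0=a has no predecessor
#1=u has no predecessor
#2=o has no predecessor
#3=u depends on [1:u]
#4=u depends on [3:u]
sources: [0:a, 1:u, 2:o]
N(rest) = Σ N(rest − s) over sources s of rest; N(one piece) = 1:
  size 1 → [0]=1  [2]=1  [4]=1
  size 2 → [0,2]=2  [0,4]=2  [2,4]=2  [3,4]=1
  size 3 → [0,2,4]=6  [0,3,4]=3  [1,3,4]=1  [2,3,4]=3
  first=0(a) contributes 4
  first=1(u) contributes 12
  first=2(o) contributes 4
|[w]| = 20

20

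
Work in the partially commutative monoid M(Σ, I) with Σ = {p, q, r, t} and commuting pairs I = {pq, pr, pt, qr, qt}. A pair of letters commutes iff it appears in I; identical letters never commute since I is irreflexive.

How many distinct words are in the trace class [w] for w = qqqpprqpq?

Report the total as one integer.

#0=q has no predecessor
#1=q depends on [0:q]
#2=q depends on [1:q]
#3=p has no predecessor
#4=p depends on [3:p]
#5=r has no predecessor
#6=q depends on [2:q]
#7=p depends on [4:p]
#8=q depends on [6:q]
sources: [0:q, 3:p, 5:r]
N(rest) = Σ N(rest − s) over sources s of rest; N(one piece) = 1:
  size 1 → [5]=1  [7]=1  [8]=1
  size 2 → [4,7]=1  [5,7]=2  [5,8]=2  [6,8]=1  [7,8]=2
  size 3 → [2,6,8]=1  [3,4,7]=1  [4,5,7]=3  [4,7,8]=3  [5,6,8]=3  [5,7,8]=6  [6,7,8]=3
  size 4 → [1,2,6,8]=1  [2,5,6,8]=4  [2,6,7,8]=4  [3,4,5,7]=4  [3,4,7,8]=4  [4,5,7,8]=12  [4,6,7,8]=6  [5,6,7,8]=12
  size 5 → [0,1,2,6,8]=1  [1,2,5,6,8]=5  [1,2,6,7,8]=5  [2,4,6,7,8]=10  [2,5,6,7,8]=20  [3,4,5,7,8]=20  [3,4,6,7,8]=10  [4,5,6,7,8]=30
  size 6 → [0,1,2,5,6,8]=6  [0,1,2,6,7,8]=6  [1,2,4,6,7,8]=15  [1,2,5,6,7,8]=30  [2,3,4,6,7,8]=20  [2,4,5,6,7,8]=60  [3,4,5,6,7,8]=60
  size 7 → [0,1,2,4,6,7,8]=21  [0,1,2,5,6,7,8]=42  [1,2,3,4,6,7,8]=35  [1,2,4,5,6,7,8]=105  [2,3,4,5,6,7,8]=140
  first=0(q) contributes 280
  first=3(p) contributes 168
  first=5(r) contributes 56
|[w]| = 504

504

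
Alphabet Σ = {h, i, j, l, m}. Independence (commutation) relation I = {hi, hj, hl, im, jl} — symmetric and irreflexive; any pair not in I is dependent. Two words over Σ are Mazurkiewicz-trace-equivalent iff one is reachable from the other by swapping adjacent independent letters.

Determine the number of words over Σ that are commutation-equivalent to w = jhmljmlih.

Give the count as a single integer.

12

piece 0:j — minimal
piece 1:h — minimal
piece 2:m rests on {0:j, 1:h}
piece 3:l rests on {2:m}
piece 4:j rests on {2:m}
piece 5:m rests on {3:l, 4:j}
piece 6:l rests on {5:m}
piece 7:i rests on {6:l}
piece 8:h rests on {5:m}
minimal pieces: {0:j, 1:h}
ways to finish when only these pieces remain (= sum over removing one remaining piece with nothing left below it):
  1 left: {7}→1  {8}→1
  2 left: {6,7}→1  {7,8}→2
  3 left: {6,7,8}→3
  4 left: {5,6,7,8}→3
  5 left: {3,5,6,7,8}→3  {4,5,6,7,8}→3
  6 left: {3,4,5,6,7,8}→6
  7 left: {2,3,4,5,6,7,8}→6
  placing 0:j first → 6 extensions
  placing 1:h first → 6 extensions
total linear extensions = 12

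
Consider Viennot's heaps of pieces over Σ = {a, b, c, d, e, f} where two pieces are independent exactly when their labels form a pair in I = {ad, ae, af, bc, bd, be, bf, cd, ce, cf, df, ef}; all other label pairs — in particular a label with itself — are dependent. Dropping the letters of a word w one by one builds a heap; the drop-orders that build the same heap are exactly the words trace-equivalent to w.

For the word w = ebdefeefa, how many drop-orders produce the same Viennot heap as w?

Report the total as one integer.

#0=e has no predecessor
#1=b has no predecessor
#2=d depends on [0:e]
#3=e depends on [2:d]
#4=f has no predecessor
#5=e depends on [3:e]
#6=e depends on [5:e]
#7=f depends on [4:f]
#8=a depends on [1:b]
sources: [0:e, 1:b, 4:f]
N(rest) = Σ N(rest − s) over sources s of rest; N(one piece) = 1:
  size 1 → [6]=1  [7]=1  [8]=1
  size 2 → [1,8]=1  [4,7]=1  [5,6]=1  [6,7]=2  [6,8]=2  [7,8]=2
  size 3 → [1,6,8]=3  [1,7,8]=3  [3,5,6]=1  [4,6,7]=3  [4,7,8]=3  [5,6,7]=3  [5,6,8]=3  [6,7,8]=6
  size 4 → [1,4,7,8]=6  [1,5,6,8]=6  [1,6,7,8]=12  [2,3,5,6]=1  [3,5,6,7]=4  [3,5,6,8]=4  [4,5,6,7]=6  [4,6,7,8]=12  [5,6,7,8]=12
  size 5 → [0,2,3,5,6]=1  [1,3,5,6,8]=10  [1,4,6,7,8]=30  [1,5,6,7,8]=30  [2,3,5,6,7]=5  [2,3,5,6,8]=5  [3,4,5,6,7]=10  [3,5,6,7,8]=20  [4,5,6,7,8]=30
  size 6 → [0,2,3,5,6,7]=6  [0,2,3,5,6,8]=6  [1,2,3,5,6,8]=15  [1,3,5,6,7,8]=60  [1,4,5,6,7,8]=90  [2,3,4,5,6,7]=15  [2,3,5,6,7,8]=30  [3,4,5,6,7,8]=60
  size 7 → [0,1,2,3,5,6,8]=21  [0,2,3,4,5,6,7]=21  [0,2,3,5,6,7,8]=42  [1,2,3,5,6,7,8]=105  [1,3,4,5,6,7,8]=210  [2,3,4,5,6,7,8]=105
  first=0(e) contributes 420
  first=1(b) contributes 168
  first=4(f) contributes 168
|[w]| = 756

756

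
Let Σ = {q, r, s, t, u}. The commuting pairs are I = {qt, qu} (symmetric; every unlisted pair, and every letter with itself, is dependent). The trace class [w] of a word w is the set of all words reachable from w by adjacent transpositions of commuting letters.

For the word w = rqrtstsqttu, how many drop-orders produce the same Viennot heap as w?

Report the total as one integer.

drop 0:r onto floor
drop 1:q onto {0:r}
drop 2:r onto {1:q}
drop 3:t onto {2:r}
drop 4:s onto {3:t}
drop 5:t onto {4:s}
drop 6:s onto {5:t}
drop 7:q onto {6:s}
drop 8:t onto {6:s}
drop 9:t onto {8:t}
drop 10:u onto {9:t}
ground layer = {0:r}
drop-orders for the pieces not yet dropped (sum over which currently-grounded one goes next):
  1 to go: {7} 1  {10} 1
  2 to go: {7,10} 2  {9,10} 1
  3 to go: {7,9,10} 3  {8,9,10} 1
  4 to go: {7,8,9,10} 4
  5 to go: {6,7,8,9,10} 4
  6 to go: {5,6,7,8,9,10} 4
  7 to go: {4,5,6,7,8,9,10} 4
  8 to go: {3,4,5,6,7,8,9,10} 4
  9 to go: {2,3,4,5,6,7,8,9,10} 4
  if 0:r drops first: 4 orders

4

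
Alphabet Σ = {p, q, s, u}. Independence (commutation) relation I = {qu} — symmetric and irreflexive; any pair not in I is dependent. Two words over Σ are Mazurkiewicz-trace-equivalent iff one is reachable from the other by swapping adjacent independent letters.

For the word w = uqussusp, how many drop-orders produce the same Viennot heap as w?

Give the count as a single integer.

#0=u has no predecessor
#1=q has no predecessor
#2=u depends on [0:u]
#3=s depends on [1:q, 2:u]
#4=s depends on [3:s]
#5=u depends on [4:s]
#6=s depends on [5:u]
#7=p depends on [6:s]
sources: [0:u, 1:q]
N(rest) = Σ N(rest − s) over sources s of rest; N(one piece) = 1:
  size 1 → [7]=1
  size 2 → [6,7]=1
  size 3 → [5,6,7]=1
  size 4 → [4,5,6,7]=1
  size 5 → [3,4,5,6,7]=1
  size 6 → [1,3,4,5,6,7]=1  [2,3,4,5,6,7]=1
  first=0(u) contributes 2
  first=1(q) contributes 1
|[w]| = 3

3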